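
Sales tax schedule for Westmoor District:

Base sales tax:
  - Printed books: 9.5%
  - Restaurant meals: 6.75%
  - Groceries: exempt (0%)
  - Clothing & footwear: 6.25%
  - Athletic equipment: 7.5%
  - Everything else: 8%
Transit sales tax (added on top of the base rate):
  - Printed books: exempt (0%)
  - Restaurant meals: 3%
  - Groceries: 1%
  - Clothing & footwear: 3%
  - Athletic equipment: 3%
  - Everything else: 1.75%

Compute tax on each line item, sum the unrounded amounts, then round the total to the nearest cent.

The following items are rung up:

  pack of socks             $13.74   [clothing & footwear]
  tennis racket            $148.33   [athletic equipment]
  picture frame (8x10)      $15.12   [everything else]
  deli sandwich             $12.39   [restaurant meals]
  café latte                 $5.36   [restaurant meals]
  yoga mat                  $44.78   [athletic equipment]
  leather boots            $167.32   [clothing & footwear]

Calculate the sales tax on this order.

$40.23

Pack of socks $13.74: clothing & footwear → 6.25% + 3% transit = 9.25% → $1.27095
Tennis racket $148.33: athletic equipment → 7.5% + 3% transit = 10.5% → $15.57465
Picture frame (8x10) $15.12: everything else → 8% + 1.75% transit = 9.75% → $1.4742
Deli sandwich $12.39: restaurant meals → 6.75% + 3% transit = 9.75% → $1.208025
Café latte $5.36: restaurant meals → 6.75% + 3% transit = 9.75% → $0.5226
Yoga mat $44.78: athletic equipment → 7.5% + 3% transit = 10.5% → $4.7019
Leather boots $167.32: clothing & footwear → 6.25% + 3% transit = 9.25% → $15.4771
Unrounded tax sum = $40.229425 → $40.23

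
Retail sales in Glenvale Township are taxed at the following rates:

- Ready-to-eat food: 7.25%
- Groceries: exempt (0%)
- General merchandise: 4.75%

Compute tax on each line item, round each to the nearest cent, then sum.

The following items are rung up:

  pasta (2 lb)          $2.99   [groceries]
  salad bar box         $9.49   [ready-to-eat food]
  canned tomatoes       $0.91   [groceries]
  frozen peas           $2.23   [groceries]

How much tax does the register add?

$0.69

Pasta (2 lb) $2.99: groceries → 0% → $0.00
Salad bar box $9.49: ready-to-eat food → 7.25% → $0.69
Canned tomatoes $0.91: groceries → 0% → $0.00
Frozen peas $2.23: groceries → 0% → $0.00
Total tax = $0.69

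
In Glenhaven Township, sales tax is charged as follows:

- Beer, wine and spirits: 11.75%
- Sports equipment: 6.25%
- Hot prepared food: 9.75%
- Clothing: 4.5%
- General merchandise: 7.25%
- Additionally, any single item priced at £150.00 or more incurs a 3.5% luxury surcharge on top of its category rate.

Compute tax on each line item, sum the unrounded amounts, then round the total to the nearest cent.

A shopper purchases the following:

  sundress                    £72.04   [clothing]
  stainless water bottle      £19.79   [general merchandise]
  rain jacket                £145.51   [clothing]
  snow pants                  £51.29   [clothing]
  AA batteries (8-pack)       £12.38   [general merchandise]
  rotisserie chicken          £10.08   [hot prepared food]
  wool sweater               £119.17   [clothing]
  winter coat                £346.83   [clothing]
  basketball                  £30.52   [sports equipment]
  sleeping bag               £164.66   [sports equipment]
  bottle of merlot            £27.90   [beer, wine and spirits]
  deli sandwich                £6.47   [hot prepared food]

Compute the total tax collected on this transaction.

Sundress £72.04: clothing → 4.5% → £3.2418
Stainless water bottle £19.79: general merchandise → 7.25% → £1.434775
Rain jacket £145.51: clothing → 4.5% → £6.54795
Snow pants £51.29: clothing → 4.5% → £2.30805
AA batteries (8-pack) £12.38: general merchandise → 7.25% → £0.89755
Rotisserie chicken £10.08: hot prepared food → 9.75% → £0.9828
Wool sweater £119.17: clothing → 4.5% → £5.36265
Winter coat £346.83: clothing → 4.5% + 3.5% surcharge = 8% → £27.7464
Basketball £30.52: sports equipment → 6.25% → £1.9075
Sleeping bag £164.66: sports equipment → 6.25% + 3.5% surcharge = 9.75% → £16.05435
Bottle of merlot £27.90: beer, wine and spirits → 11.75% → £3.27825
Deli sandwich £6.47: hot prepared food → 9.75% → £0.630825
Unrounded tax sum = £70.3929 → £70.39

£70.39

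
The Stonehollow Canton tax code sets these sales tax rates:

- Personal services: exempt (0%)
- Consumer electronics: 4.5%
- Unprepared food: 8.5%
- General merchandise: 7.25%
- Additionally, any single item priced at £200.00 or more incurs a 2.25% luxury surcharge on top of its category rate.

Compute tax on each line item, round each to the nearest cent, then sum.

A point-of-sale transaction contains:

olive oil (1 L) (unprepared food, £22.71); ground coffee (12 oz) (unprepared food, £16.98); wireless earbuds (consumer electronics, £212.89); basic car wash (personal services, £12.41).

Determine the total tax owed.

£17.74

Olive oil (1 L) £22.71: unprepared food → 8.5% → £1.93
Ground coffee (12 oz) £16.98: unprepared food → 8.5% → £1.44
Wireless earbuds £212.89: consumer electronics → 4.5% + 2.25% surcharge = 6.75% → £14.37
Basic car wash £12.41: personal services → 0% → £0.00
Total tax = £1.93 + £1.44 + £14.37 = £17.74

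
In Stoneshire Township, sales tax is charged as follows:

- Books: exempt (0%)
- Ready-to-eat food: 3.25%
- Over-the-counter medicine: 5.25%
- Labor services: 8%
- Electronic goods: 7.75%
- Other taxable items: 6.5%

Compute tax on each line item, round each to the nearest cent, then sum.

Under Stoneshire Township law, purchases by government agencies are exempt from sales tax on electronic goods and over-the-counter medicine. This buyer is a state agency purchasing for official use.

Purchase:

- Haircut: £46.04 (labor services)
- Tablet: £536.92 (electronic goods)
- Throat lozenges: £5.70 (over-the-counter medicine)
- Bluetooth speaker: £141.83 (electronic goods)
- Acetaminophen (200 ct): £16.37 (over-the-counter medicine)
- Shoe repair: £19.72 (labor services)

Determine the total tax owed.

Haircut £46.04: labor services → 8% → £3.68
Tablet £536.92: electronic goods, buyer-exempt → 0% → £0.00
Throat lozenges £5.70: over-the-counter medicine, buyer-exempt → 0% → £0.00
Bluetooth speaker £141.83: electronic goods, buyer-exempt → 0% → £0.00
Acetaminophen (200 ct) £16.37: over-the-counter medicine, buyer-exempt → 0% → £0.00
Shoe repair £19.72: labor services → 8% → £1.58
Total tax = £3.68 + £1.58 = £5.26

£5.26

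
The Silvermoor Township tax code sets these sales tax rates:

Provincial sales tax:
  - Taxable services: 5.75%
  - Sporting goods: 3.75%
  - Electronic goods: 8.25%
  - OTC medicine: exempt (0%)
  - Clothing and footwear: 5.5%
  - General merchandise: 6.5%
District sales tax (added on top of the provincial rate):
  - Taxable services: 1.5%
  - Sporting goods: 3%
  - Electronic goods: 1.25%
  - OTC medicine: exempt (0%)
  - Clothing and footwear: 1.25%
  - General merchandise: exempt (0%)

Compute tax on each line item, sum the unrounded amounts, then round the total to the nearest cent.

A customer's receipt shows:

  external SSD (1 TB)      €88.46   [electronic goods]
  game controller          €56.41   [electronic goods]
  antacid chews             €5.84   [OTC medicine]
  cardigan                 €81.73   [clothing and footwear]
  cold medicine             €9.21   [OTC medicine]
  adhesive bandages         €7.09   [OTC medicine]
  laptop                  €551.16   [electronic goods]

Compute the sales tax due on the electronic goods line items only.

External SSD (1 TB) €88.46: electronic goods → 8.25% + 1.25% district = 9.5% → €8.4037
Game controller €56.41: electronic goods → 8.25% + 1.25% district = 9.5% → €5.35895
Laptop €551.16: electronic goods → 8.25% + 1.25% district = 9.5% → €52.3602
Tax on electronic goods: unrounded sum = €66.12285 → €66.12

€66.12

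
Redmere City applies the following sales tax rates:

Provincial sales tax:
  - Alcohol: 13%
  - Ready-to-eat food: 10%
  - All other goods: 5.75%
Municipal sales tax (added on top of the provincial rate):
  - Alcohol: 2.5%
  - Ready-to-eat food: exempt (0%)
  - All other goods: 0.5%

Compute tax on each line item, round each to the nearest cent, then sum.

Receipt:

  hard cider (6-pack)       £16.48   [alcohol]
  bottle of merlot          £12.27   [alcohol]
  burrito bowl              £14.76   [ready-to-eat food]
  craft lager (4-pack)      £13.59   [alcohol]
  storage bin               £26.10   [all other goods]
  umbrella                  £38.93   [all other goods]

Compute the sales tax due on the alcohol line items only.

£6.56

Hard cider (6-pack) £16.48: alcohol → 13% + 2.5% municipal = 15.5% → £2.55
Bottle of merlot £12.27: alcohol → 13% + 2.5% municipal = 15.5% → £1.90
Craft lager (4-pack) £13.59: alcohol → 13% + 2.5% municipal = 15.5% → £2.11
Tax on alcohol = £2.55 + £1.90 + £2.11 = £6.56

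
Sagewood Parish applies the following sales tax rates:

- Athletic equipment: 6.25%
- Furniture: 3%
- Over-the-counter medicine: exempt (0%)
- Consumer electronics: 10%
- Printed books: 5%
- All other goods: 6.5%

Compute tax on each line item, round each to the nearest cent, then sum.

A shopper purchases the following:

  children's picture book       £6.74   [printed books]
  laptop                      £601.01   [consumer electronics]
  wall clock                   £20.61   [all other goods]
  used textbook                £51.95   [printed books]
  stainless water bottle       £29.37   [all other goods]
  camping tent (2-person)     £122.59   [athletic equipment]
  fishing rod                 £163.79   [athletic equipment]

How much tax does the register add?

Children's picture book £6.74: printed books → 5% → £0.34
Laptop £601.01: consumer electronics → 10% → £60.10
Wall clock £20.61: all other goods → 6.5% → £1.34
Used textbook £51.95: printed books → 5% → £2.60
Stainless water bottle £29.37: all other goods → 6.5% → £1.91
Camping tent (2-person) £122.59: athletic equipment → 6.25% → £7.66
Fishing rod £163.79: athletic equipment → 6.25% → £10.24
Total tax = £0.34 + £60.10 + £1.34 + £2.60 + £1.91 + £7.66 + £10.24 = £84.19

£84.19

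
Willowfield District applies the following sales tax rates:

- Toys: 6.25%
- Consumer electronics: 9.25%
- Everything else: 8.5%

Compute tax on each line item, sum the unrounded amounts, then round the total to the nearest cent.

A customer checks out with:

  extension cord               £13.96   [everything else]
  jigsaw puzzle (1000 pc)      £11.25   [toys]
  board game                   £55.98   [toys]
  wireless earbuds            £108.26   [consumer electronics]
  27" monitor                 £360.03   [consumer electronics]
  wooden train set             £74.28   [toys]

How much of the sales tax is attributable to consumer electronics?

Wireless earbuds £108.26: consumer electronics → 9.25% → £10.01405
27" monitor £360.03: consumer electronics → 9.25% → £33.302775
Tax on consumer electronics: unrounded sum = £43.316825 → £43.32

£43.32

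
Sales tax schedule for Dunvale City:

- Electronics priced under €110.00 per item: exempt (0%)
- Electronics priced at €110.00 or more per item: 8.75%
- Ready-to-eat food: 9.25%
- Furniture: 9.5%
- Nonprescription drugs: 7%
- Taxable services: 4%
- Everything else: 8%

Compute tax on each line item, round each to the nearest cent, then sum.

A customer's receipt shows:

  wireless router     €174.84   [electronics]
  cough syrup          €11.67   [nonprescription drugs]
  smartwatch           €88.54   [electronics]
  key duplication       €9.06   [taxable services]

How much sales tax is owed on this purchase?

Wireless router €174.84: electronics, €110.00 or more → 8.75% → €15.30
Cough syrup €11.67: nonprescription drugs → 7% → €0.82
Smartwatch €88.54: electronics, under €110.00 → 0% → €0.00
Key duplication €9.06: taxable services → 4% → €0.36
Total tax = €15.30 + €0.82 + €0.36 = €16.48

€16.48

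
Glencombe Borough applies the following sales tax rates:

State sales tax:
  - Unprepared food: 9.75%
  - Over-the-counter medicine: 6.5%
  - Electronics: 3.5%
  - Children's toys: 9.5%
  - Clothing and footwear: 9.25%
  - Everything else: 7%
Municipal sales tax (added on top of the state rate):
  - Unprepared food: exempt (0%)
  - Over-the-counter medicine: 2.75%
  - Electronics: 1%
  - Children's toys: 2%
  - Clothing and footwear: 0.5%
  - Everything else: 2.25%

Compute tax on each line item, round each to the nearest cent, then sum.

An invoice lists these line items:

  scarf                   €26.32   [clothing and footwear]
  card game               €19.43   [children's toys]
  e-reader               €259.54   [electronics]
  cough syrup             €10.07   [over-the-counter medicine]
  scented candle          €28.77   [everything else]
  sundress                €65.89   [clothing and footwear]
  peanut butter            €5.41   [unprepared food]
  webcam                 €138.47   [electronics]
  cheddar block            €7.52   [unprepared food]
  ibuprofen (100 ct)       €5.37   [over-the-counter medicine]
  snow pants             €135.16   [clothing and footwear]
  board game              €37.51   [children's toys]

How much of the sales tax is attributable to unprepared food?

€1.26

Peanut butter €5.41: unprepared food → 9.75% + 0% municipal = 9.75% → €0.53
Cheddar block €7.52: unprepared food → 9.75% + 0% municipal = 9.75% → €0.73
Tax on unprepared food = €0.53 + €0.73 = €1.26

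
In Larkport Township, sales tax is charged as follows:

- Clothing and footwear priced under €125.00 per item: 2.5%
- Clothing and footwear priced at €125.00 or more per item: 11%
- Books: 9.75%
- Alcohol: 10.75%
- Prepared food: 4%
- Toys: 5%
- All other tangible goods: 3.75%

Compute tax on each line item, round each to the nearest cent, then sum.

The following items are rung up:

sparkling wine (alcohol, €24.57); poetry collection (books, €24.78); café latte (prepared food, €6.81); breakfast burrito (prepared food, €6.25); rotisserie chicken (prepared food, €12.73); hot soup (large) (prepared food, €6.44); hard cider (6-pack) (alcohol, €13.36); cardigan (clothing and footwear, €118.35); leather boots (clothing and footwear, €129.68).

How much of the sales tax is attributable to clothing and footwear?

€17.22

Cardigan €118.35: clothing and footwear, under €125.00 → 2.5% → €2.96
Leather boots €129.68: clothing and footwear, €125.00 or more → 11% → €14.26
Tax on clothing and footwear = €2.96 + €14.26 = €17.22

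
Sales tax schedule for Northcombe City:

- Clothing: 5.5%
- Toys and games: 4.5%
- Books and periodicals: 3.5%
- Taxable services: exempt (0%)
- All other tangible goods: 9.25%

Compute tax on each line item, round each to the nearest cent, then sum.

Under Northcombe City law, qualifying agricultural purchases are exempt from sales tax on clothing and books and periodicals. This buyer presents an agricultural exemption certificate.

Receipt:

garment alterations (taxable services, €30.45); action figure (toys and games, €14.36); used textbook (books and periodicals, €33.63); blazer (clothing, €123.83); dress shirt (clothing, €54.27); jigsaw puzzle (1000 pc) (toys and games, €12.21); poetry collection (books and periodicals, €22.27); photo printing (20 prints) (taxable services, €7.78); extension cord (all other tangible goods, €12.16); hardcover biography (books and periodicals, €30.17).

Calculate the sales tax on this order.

Garment alterations €30.45: taxable services → 0% → €0.00
Action figure €14.36: toys and games → 4.5% → €0.65
Used textbook €33.63: books and periodicals, buyer-exempt → 0% → €0.00
Blazer €123.83: clothing, buyer-exempt → 0% → €0.00
Dress shirt €54.27: clothing, buyer-exempt → 0% → €0.00
Jigsaw puzzle (1000 pc) €12.21: toys and games → 4.5% → €0.55
Poetry collection €22.27: books and periodicals, buyer-exempt → 0% → €0.00
Photo printing (20 prints) €7.78: taxable services → 0% → €0.00
Extension cord €12.16: all other tangible goods → 9.25% → €1.12
Hardcover biography €30.17: books and periodicals, buyer-exempt → 0% → €0.00
Total tax = €0.65 + €0.55 + €1.12 = €2.32

€2.32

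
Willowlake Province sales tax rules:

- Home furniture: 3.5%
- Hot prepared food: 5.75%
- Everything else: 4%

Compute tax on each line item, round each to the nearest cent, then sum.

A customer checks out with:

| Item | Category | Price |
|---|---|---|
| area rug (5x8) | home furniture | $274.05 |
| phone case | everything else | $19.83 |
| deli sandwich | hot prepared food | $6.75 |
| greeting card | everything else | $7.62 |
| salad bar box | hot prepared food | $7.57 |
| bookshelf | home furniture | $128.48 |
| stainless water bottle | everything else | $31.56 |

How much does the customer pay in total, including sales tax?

Area rug (5x8) $274.05: home furniture → 3.5% → $9.59
Phone case $19.83: everything else → 4% → $0.79
Deli sandwich $6.75: hot prepared food → 5.75% → $0.39
Greeting card $7.62: everything else → 4% → $0.30
Salad bar box $7.57: hot prepared food → 5.75% → $0.44
Bookshelf $128.48: home furniture → 3.5% → $4.50
Stainless water bottle $31.56: everything else → 4% → $1.26
Subtotal = $475.86; tax = $17.27; total due = $493.13

$493.13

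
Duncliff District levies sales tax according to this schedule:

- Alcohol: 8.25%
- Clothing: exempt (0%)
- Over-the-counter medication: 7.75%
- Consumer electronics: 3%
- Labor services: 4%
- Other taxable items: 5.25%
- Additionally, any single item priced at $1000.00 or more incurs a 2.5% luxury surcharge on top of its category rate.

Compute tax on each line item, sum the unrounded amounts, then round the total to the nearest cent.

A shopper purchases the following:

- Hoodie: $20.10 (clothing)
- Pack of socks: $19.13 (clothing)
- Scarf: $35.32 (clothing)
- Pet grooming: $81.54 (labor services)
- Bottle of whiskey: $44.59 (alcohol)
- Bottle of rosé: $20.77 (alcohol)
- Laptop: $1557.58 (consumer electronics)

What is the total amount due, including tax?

$1873.35

Hoodie $20.10: clothing → 0% → $0.00
Pack of socks $19.13: clothing → 0% → $0.00
Scarf $35.32: clothing → 0% → $0.00
Pet grooming $81.54: labor services → 4% → $3.2616
Bottle of whiskey $44.59: alcohol → 8.25% → $3.678675
Bottle of rosé $20.77: alcohol → 8.25% → $1.713525
Laptop $1557.58: consumer electronics → 3% + 2.5% surcharge = 5.5% → $85.6669
Subtotal = $1779.03; unrounded tax = $94.3207 → $94.32; total due = $1873.35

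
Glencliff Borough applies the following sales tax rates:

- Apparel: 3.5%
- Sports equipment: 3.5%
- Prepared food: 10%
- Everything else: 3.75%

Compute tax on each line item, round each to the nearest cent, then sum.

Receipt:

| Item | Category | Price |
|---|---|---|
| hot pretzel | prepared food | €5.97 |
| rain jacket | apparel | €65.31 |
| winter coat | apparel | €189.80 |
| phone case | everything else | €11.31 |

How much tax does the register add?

€9.95

Hot pretzel €5.97: prepared food → 10% → €0.60
Rain jacket €65.31: apparel → 3.5% → €2.29
Winter coat €189.80: apparel → 3.5% → €6.64
Phone case €11.31: everything else → 3.75% → €0.42
Total tax = €0.60 + €2.29 + €6.64 + €0.42 = €9.95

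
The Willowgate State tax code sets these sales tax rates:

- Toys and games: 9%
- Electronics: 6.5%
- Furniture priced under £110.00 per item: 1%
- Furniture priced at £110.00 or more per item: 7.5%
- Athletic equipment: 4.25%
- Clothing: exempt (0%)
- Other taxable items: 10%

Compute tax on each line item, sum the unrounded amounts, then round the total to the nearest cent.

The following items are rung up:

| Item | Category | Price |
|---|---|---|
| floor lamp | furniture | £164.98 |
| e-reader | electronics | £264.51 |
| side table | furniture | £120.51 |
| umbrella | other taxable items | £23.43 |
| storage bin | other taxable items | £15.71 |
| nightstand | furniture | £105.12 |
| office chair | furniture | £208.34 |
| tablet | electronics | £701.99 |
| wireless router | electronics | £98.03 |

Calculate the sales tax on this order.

Floor lamp £164.98: furniture, £110.00 or more → 7.5% → £12.3735
E-reader £264.51: electronics → 6.5% → £17.19315
Side table £120.51: furniture, £110.00 or more → 7.5% → £9.03825
Umbrella £23.43: other taxable items → 10% → £2.343
Storage bin £15.71: other taxable items → 10% → £1.571
Nightstand £105.12: furniture, under £110.00 → 1% → £1.0512
Office chair £208.34: furniture, £110.00 or more → 7.5% → £15.6255
Tablet £701.99: electronics → 6.5% → £45.62935
Wireless router £98.03: electronics → 6.5% → £6.37195
Unrounded tax sum = £111.1969 → £111.20

£111.20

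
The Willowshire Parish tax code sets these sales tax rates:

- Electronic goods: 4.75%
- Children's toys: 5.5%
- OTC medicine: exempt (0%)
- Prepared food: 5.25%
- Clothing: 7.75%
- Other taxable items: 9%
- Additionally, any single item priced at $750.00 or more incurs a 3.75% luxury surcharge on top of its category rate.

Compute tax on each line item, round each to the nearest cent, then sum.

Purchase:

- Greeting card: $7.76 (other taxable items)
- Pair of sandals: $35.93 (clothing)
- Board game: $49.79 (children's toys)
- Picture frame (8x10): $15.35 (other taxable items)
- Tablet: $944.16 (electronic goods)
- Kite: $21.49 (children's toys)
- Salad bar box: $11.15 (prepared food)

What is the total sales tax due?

Greeting card $7.76: other taxable items → 9% → $0.70
Pair of sandals $35.93: clothing → 7.75% → $2.78
Board game $49.79: children's toys → 5.5% → $2.74
Picture frame (8x10) $15.35: other taxable items → 9% → $1.38
Tablet $944.16: electronic goods → 4.75% + 3.75% surcharge = 8.5% → $80.25
Kite $21.49: children's toys → 5.5% → $1.18
Salad bar box $11.15: prepared food → 5.25% → $0.59
Total tax = $0.70 + $2.78 + $2.74 + $1.38 + $80.25 + $1.18 + $0.59 = $89.62

$89.62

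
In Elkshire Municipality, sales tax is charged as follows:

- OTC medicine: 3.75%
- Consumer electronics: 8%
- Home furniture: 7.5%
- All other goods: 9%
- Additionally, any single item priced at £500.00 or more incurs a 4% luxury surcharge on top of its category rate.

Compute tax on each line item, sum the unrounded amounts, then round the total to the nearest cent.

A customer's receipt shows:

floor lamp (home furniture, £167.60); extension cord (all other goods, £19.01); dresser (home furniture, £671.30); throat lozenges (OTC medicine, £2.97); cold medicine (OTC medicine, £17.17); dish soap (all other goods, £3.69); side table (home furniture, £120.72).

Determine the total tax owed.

Floor lamp £167.60: home furniture → 7.5% → £12.57
Extension cord £19.01: all other goods → 9% → £1.7109
Dresser £671.30: home furniture → 7.5% + 4% surcharge = 11.5% → £77.1995
Throat lozenges £2.97: OTC medicine → 3.75% → £0.111375
Cold medicine £17.17: OTC medicine → 3.75% → £0.643875
Dish soap £3.69: all other goods → 9% → £0.3321
Side table £120.72: home furniture → 7.5% → £9.054
Unrounded tax sum = £101.62175 → £101.62

£101.62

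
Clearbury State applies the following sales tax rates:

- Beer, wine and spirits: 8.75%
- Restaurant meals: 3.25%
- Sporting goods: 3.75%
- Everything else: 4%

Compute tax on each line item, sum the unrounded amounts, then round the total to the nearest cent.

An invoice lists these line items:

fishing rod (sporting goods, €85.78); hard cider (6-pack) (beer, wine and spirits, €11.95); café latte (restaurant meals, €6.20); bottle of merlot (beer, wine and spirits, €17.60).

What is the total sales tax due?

€6.00

Fishing rod €85.78: sporting goods → 3.75% → €3.21675
Hard cider (6-pack) €11.95: beer, wine and spirits → 8.75% → €1.045625
Café latte €6.20: restaurant meals → 3.25% → €0.2015
Bottle of merlot €17.60: beer, wine and spirits → 8.75% → €1.54
Unrounded tax sum = €6.003875 → €6.00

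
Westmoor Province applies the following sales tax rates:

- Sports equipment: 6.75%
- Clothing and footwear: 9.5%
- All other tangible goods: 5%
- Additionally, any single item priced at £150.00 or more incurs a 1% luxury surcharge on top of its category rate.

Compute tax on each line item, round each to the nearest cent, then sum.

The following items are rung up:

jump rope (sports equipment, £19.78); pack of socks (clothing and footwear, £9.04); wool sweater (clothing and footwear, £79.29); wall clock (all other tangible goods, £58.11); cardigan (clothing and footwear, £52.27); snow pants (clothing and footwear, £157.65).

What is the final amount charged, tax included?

Jump rope £19.78: sports equipment → 6.75% → £1.34
Pack of socks £9.04: clothing and footwear → 9.5% → £0.86
Wool sweater £79.29: clothing and footwear → 9.5% → £7.53
Wall clock £58.11: all other tangible goods → 5% → £2.91
Cardigan £52.27: clothing and footwear → 9.5% → £4.97
Snow pants £157.65: clothing and footwear → 9.5% + 1% surcharge = 10.5% → £16.55
Subtotal = £376.14; tax = £34.16; total due = £410.30

£410.30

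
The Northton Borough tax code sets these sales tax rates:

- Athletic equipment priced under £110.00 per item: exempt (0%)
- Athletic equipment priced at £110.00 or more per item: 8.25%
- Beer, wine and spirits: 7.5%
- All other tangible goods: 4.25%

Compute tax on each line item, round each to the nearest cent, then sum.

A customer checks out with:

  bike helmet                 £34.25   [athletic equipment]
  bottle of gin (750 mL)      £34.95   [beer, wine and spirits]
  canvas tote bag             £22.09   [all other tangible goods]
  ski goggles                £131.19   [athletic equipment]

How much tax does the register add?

Bike helmet £34.25: athletic equipment, under £110.00 → 0% → £0.00
Bottle of gin (750 mL) £34.95: beer, wine and spirits → 7.5% → £2.62
Canvas tote bag £22.09: all other tangible goods → 4.25% → £0.94
Ski goggles £131.19: athletic equipment, £110.00 or more → 8.25% → £10.82
Total tax = £2.62 + £0.94 + £10.82 = £14.38

£14.38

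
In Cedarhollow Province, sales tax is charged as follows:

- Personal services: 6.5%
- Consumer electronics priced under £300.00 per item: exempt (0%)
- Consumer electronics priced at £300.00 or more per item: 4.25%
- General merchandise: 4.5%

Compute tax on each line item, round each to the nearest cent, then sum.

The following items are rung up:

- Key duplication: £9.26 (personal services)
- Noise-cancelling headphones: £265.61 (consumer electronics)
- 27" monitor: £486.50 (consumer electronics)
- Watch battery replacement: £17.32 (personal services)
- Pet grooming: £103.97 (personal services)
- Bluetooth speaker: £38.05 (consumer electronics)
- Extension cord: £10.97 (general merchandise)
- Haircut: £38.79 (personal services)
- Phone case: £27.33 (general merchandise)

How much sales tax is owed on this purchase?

£33.41

Key duplication £9.26: personal services → 6.5% → £0.60
Noise-cancelling headphones £265.61: consumer electronics, under £300.00 → 0% → £0.00
27" monitor £486.50: consumer electronics, £300.00 or more → 4.25% → £20.68
Watch battery replacement £17.32: personal services → 6.5% → £1.13
Pet grooming £103.97: personal services → 6.5% → £6.76
Bluetooth speaker £38.05: consumer electronics, under £300.00 → 0% → £0.00
Extension cord £10.97: general merchandise → 4.5% → £0.49
Haircut £38.79: personal services → 6.5% → £2.52
Phone case £27.33: general merchandise → 4.5% → £1.23
Total tax = £0.60 + £20.68 + £1.13 + £6.76 + £0.49 + £2.52 + £1.23 = £33.41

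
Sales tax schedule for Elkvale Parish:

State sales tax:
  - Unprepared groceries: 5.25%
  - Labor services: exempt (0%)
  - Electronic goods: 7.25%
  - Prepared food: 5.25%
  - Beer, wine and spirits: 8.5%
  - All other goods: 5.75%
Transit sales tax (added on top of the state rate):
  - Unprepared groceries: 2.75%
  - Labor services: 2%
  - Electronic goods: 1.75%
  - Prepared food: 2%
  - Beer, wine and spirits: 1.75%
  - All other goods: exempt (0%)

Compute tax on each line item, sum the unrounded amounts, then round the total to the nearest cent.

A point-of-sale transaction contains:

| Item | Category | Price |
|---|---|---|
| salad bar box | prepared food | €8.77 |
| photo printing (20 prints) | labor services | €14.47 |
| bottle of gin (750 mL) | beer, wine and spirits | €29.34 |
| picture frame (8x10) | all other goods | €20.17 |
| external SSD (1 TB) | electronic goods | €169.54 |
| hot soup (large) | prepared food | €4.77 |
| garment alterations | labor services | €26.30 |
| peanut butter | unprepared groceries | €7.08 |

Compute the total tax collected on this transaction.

€21.79

Salad bar box €8.77: prepared food → 5.25% + 2% transit = 7.25% → €0.635825
Photo printing (20 prints) €14.47: labor services → 0% + 2% transit = 2% → €0.2894
Bottle of gin (750 mL) €29.34: beer, wine and spirits → 8.5% + 1.75% transit = 10.25% → €3.00735
Picture frame (8x10) €20.17: all other goods → 5.75% + 0% transit = 5.75% → €1.159775
External SSD (1 TB) €169.54: electronic goods → 7.25% + 1.75% transit = 9% → €15.2586
Hot soup (large) €4.77: prepared food → 5.25% + 2% transit = 7.25% → €0.345825
Garment alterations €26.30: labor services → 0% + 2% transit = 2% → €0.526
Peanut butter €7.08: unprepared groceries → 5.25% + 2.75% transit = 8% → €0.5664
Unrounded tax sum = €21.789175 → €21.79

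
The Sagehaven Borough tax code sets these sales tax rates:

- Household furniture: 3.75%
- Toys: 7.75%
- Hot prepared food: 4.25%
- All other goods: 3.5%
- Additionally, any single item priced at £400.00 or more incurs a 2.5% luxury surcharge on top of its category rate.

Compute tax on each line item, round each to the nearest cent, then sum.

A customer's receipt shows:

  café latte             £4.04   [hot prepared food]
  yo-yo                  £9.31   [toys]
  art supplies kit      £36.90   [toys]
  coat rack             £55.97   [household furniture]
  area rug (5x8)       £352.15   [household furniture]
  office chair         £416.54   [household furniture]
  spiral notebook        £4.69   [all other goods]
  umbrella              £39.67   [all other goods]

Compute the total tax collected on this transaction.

Café latte £4.04: hot prepared food → 4.25% → £0.17
Yo-yo £9.31: toys → 7.75% → £0.72
Art supplies kit £36.90: toys → 7.75% → £2.86
Coat rack £55.97: household furniture → 3.75% → £2.10
Area rug (5x8) £352.15: household furniture → 3.75% → £13.21
Office chair £416.54: household furniture → 3.75% + 2.5% surcharge = 6.25% → £26.03
Spiral notebook £4.69: all other goods → 3.5% → £0.16
Umbrella £39.67: all other goods → 3.5% → £1.39
Total tax = £0.17 + £0.72 + £2.86 + £2.10 + £13.21 + £26.03 + £0.16 + £1.39 = £46.64

£46.64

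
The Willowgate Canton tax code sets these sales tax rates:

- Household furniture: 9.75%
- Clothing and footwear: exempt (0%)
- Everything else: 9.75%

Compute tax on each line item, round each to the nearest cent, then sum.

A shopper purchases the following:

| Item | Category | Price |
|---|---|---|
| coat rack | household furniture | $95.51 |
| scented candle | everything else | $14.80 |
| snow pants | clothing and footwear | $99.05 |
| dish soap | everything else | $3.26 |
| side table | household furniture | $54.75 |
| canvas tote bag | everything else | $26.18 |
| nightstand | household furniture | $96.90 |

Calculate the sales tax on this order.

Coat rack $95.51: household furniture → 9.75% → $9.31
Scented candle $14.80: everything else → 9.75% → $1.44
Snow pants $99.05: clothing and footwear → 0% → $0.00
Dish soap $3.26: everything else → 9.75% → $0.32
Side table $54.75: household furniture → 9.75% → $5.34
Canvas tote bag $26.18: everything else → 9.75% → $2.55
Nightstand $96.90: household furniture → 9.75% → $9.45
Total tax = $9.31 + $1.44 + $0.32 + $5.34 + $2.55 + $9.45 = $28.41

$28.41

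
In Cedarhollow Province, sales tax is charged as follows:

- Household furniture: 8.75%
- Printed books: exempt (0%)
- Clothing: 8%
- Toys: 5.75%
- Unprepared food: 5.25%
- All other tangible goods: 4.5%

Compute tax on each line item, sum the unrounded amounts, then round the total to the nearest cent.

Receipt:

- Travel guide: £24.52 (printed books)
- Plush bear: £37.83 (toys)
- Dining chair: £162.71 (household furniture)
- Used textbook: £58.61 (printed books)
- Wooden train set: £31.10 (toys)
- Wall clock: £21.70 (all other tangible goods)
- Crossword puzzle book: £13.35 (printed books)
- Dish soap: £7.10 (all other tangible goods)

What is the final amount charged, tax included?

£376.42

Travel guide £24.52: printed books → 0% → £0.00
Plush bear £37.83: toys → 5.75% → £2.175225
Dining chair £162.71: household furniture → 8.75% → £14.237125
Used textbook £58.61: printed books → 0% → £0.00
Wooden train set £31.10: toys → 5.75% → £1.78825
Wall clock £21.70: all other tangible goods → 4.5% → £0.9765
Crossword puzzle book £13.35: printed books → 0% → £0.00
Dish soap £7.10: all other tangible goods → 4.5% → £0.3195
Subtotal = £356.92; unrounded tax = £19.4966 → £19.50; total due = £376.42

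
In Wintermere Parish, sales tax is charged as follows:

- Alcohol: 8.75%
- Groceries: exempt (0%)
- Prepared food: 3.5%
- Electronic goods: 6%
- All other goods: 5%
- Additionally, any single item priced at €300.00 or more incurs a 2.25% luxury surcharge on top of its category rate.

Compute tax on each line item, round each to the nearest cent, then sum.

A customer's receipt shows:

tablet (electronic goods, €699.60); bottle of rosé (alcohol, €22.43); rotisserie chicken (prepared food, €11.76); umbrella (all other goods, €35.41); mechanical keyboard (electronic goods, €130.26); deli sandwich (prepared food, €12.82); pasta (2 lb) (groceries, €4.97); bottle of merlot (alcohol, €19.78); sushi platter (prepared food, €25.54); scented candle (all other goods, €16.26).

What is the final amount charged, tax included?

€1052.39

Tablet €699.60: electronic goods → 6% + 2.25% surcharge = 8.25% → €57.72
Bottle of rosé €22.43: alcohol → 8.75% → €1.96
Rotisserie chicken €11.76: prepared food → 3.5% → €0.41
Umbrella €35.41: all other goods → 5% → €1.77
Mechanical keyboard €130.26: electronic goods → 6% → €7.82
Deli sandwich €12.82: prepared food → 3.5% → €0.45
Pasta (2 lb) €4.97: groceries → 0% → €0.00
Bottle of merlot €19.78: alcohol → 8.75% → €1.73
Sushi platter €25.54: prepared food → 3.5% → €0.89
Scented candle €16.26: all other goods → 5% → €0.81
Subtotal = €978.83; tax = €73.56; total due = €1052.39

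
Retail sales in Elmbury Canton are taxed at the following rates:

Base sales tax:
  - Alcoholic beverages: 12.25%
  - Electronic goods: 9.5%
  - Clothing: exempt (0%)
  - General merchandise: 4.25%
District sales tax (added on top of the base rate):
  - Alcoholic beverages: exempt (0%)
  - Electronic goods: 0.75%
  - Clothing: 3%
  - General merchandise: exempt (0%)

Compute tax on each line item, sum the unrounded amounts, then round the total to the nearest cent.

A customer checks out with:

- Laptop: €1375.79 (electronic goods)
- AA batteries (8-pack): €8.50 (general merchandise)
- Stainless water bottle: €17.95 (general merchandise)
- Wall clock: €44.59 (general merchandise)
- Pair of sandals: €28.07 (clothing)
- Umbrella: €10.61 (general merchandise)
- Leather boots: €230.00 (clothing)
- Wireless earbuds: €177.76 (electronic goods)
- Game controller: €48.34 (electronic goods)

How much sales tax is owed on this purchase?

€175.41

Laptop €1375.79: electronic goods → 9.5% + 0.75% district = 10.25% → €141.018475
AA batteries (8-pack) €8.50: general merchandise → 4.25% + 0% district = 4.25% → €0.36125
Stainless water bottle €17.95: general merchandise → 4.25% + 0% district = 4.25% → €0.762875
Wall clock €44.59: general merchandise → 4.25% + 0% district = 4.25% → €1.895075
Pair of sandals €28.07: clothing → 0% + 3% district = 3% → €0.8421
Umbrella €10.61: general merchandise → 4.25% + 0% district = 4.25% → €0.450925
Leather boots €230.00: clothing → 0% + 3% district = 3% → €6.90
Wireless earbuds €177.76: electronic goods → 9.5% + 0.75% district = 10.25% → €18.2204
Game controller €48.34: electronic goods → 9.5% + 0.75% district = 10.25% → €4.95485
Unrounded tax sum = €175.40595 → €175.41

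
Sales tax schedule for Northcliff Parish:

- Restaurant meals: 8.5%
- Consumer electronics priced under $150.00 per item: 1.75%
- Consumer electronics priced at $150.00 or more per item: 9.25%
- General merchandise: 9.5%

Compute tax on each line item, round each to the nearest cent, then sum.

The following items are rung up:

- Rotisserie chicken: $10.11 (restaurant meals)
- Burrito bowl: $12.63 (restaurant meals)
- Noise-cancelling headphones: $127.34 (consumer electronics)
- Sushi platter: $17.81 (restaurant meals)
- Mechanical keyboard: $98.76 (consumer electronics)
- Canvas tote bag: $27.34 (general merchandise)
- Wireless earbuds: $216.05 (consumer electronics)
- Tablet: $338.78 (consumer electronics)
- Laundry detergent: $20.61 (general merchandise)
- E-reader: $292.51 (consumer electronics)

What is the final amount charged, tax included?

Rotisserie chicken $10.11: restaurant meals → 8.5% → $0.86
Burrito bowl $12.63: restaurant meals → 8.5% → $1.07
Noise-cancelling headphones $127.34: consumer electronics, under $150.00 → 1.75% → $2.23
Sushi platter $17.81: restaurant meals → 8.5% → $1.51
Mechanical keyboard $98.76: consumer electronics, under $150.00 → 1.75% → $1.73
Canvas tote bag $27.34: general merchandise → 9.5% → $2.60
Wireless earbuds $216.05: consumer electronics, $150.00 or more → 9.25% → $19.98
Tablet $338.78: consumer electronics, $150.00 or more → 9.25% → $31.34
Laundry detergent $20.61: general merchandise → 9.5% → $1.96
E-reader $292.51: consumer electronics, $150.00 or more → 9.25% → $27.06
Subtotal = $1161.94; tax = $90.34; total due = $1252.28

$1252.28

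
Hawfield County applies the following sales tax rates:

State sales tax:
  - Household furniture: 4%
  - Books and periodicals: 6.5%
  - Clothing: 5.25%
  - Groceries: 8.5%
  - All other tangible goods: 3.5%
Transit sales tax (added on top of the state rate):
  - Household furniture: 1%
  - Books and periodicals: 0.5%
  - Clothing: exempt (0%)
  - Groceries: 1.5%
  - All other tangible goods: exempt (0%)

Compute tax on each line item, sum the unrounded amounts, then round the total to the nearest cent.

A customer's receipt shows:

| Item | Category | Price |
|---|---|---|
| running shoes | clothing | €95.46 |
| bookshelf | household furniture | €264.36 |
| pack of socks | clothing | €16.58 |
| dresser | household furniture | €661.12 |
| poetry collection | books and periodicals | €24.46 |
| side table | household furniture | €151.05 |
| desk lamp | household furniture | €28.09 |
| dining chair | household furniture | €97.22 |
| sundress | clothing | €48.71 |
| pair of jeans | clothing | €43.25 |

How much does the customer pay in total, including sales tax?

€1502.81

Running shoes €95.46: clothing → 5.25% + 0% transit = 5.25% → €5.01165
Bookshelf €264.36: household furniture → 4% + 1% transit = 5% → €13.218
Pack of socks €16.58: clothing → 5.25% + 0% transit = 5.25% → €0.87045
Dresser €661.12: household furniture → 4% + 1% transit = 5% → €33.056
Poetry collection €24.46: books and periodicals → 6.5% + 0.5% transit = 7% → €1.7122
Side table €151.05: household furniture → 4% + 1% transit = 5% → €7.5525
Desk lamp €28.09: household furniture → 4% + 1% transit = 5% → €1.4045
Dining chair €97.22: household furniture → 4% + 1% transit = 5% → €4.861
Sundress €48.71: clothing → 5.25% + 0% transit = 5.25% → €2.557275
Pair of jeans €43.25: clothing → 5.25% + 0% transit = 5.25% → €2.270625
Subtotal = €1430.30; unrounded tax = €72.5142 → €72.51; total due = €1502.81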